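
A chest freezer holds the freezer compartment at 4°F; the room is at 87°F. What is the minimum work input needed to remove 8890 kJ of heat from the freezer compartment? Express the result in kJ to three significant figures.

In absolute terms T_C = 257.59 K and T_H = 303.71 K, so ΔT = 46.11 K.
The reversible limit is COP_R = T_C/ΔT = 5.586, so W_min = Q_C/COP = Q_C·ΔT/T_C.
W_min = 8890 × 46.11/257.59 = 1591 kJ.

1590 kJ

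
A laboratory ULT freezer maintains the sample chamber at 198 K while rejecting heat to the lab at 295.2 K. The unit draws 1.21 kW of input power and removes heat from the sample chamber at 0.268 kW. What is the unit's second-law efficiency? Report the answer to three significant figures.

0.109

COP_actual = Q̇_C/Ẇ = 0.2680/1.210 = 0.2215.
The reservoir spacing is ΔT = 295.2 − 198 = 97.20 K.
COP_Carnot = T_C/ΔT = 198.00/97.20 = 2.037.
η_II = COP_actual/COP_Carnot = 0.2215/2.037 = 0.1087.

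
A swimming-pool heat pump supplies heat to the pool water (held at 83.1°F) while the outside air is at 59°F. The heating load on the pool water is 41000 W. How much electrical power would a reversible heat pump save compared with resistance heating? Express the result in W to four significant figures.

In absolute terms T_C = 288.15 K and T_H = 301.54 K, so ΔT = 13.39 K.
COP_Carnot = T_H/ΔT = 301.54/13.39 = 22.52.
Resistance heating needs Ẇ_res = Q̇_H = 41000 W; the reversible heat pump needs only Ẇ_hp = Q̇_H/COP = 1820 W.
Saving = 41000 − 1820 = 39180 W.

39180 W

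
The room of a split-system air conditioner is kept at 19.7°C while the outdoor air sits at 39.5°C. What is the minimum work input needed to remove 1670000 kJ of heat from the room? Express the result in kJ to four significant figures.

112900 kJ

In absolute terms T_C = 292.85 K and T_H = 312.65 K, so ΔT = 19.80 K.
The reversible limit is COP_R = T_C/ΔT = 14.79, so W_min = Q_C/COP = Q_C·ΔT/T_C.
W_min = 1670000 × 19.80/292.85 = 112900 kJ.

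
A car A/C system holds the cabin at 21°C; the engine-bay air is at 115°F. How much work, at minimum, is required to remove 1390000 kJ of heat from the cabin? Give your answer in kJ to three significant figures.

In absolute terms T_C = 294.15 K and T_H = 319.26 K, so ΔT = 25.11 K.
The reversible limit is COP_R = T_C/ΔT = 11.71, so W_min = Q_C/COP = Q_C·ΔT/T_C.
W_min = 1390000 × 25.11/294.15 = 118700 kJ.

119000 kJ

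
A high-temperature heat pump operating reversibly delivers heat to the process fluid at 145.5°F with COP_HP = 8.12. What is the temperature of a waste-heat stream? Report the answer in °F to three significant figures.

COP_HP = T_H/(T_H − T_C) gives T_H − T_C = T_H/COP.
With T_H = 336.21 K, T_C = 336.21 × (1 − 1/8.12) = 294.80 K.
Converting, 294.80 K = 70.97°F.

71.0 °F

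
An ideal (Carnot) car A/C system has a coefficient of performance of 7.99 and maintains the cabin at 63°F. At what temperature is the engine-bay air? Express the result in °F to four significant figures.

128.4 °F

COP_R = T_C/(T_H − T_C) gives T_H − T_C = T_C/COP.
With T_C = 290.37 K, T_H = 290.37 × (1 + 1/7.99) = 326.71 K.
Converting, 326.71 K = 128.42°F.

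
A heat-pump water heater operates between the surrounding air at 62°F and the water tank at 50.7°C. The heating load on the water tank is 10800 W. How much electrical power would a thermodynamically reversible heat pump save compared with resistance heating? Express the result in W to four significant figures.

9665 W

In absolute terms T_C = 289.82 K and T_H = 323.85 K, so ΔT = 34.03 K.
COP_Carnot = T_H/ΔT = 323.85/34.03 = 9.516.
Resistance heating needs Ẇ_res = Q̇_H = 10800 W; the reversible heat pump needs only Ẇ_hp = Q̇_H/COP = 1135 W.
Saving = 10800 − 1135 = 9665 W.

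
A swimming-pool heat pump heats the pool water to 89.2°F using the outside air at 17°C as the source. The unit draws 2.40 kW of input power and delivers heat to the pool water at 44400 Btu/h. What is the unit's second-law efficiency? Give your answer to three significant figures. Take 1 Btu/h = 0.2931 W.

Converting, Q̇_H = 44400 Btu/h = 13.01 kW, so COP_actual = Q̇_H/Ẇ = 13.01/2.400 = 5.422.
In absolute terms T_C = 290.15 K and T_H = 304.93 K, so ΔT = 14.78 K.
COP_Carnot = T_H/ΔT = 304.93/14.78 = 20.63.
η_II = COP_actual/COP_Carnot = 5.422/20.63 = 0.2628.

0.263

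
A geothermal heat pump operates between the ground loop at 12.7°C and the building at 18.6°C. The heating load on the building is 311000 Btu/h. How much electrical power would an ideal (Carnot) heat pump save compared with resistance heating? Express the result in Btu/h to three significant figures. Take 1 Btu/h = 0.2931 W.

In absolute terms T_C = 285.85 K and T_H = 291.75 K, so ΔT = 5.900 K.
COP_Carnot = T_H/ΔT = 291.75/5.900 = 49.45.
Resistance heating needs Ẇ_res = Q̇_H = 311000 Btu/h; the reversible heat pump needs only Ẇ_hp = Q̇_H/COP = 6289 Btu/h.
Saving = 311000 − 6289 = 304700 Btu/h.

305000 Btu/h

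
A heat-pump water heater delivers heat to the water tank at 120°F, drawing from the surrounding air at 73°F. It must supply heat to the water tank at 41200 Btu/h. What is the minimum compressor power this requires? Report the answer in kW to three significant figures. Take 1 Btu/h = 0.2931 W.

In absolute terms T_C = 295.93 K and T_H = 322.04 K, so ΔT = 26.11 K.
COP_Carnot = T_H/ΔT = 322.04/26.11 = 12.33.
Ẇ_min = Q̇/COP_Carnot = 41200/12.33 = 3341 Btu/h = 0.9791 kW.

0.979 kW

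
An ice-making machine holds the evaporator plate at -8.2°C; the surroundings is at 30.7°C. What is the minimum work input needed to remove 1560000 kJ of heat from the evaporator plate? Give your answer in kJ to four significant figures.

In absolute terms T_C = 264.95 K and T_H = 303.85 K, so ΔT = 38.90 K.
The reversible limit is COP_R = T_C/ΔT = 6.811, so W_min = Q_C/COP = Q_C·ΔT/T_C.
W_min = 1560000 × 38.90/264.95 = 229000 kJ.

229000 kJ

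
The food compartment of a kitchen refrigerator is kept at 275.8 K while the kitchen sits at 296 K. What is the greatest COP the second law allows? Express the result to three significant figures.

The reservoir spacing is ΔT = 296 − 275.8 = 20.20 K.
For a reversible cycle, COP_Carnot = T_C/ΔT = 275.80/20.20 = 13.65.

13.7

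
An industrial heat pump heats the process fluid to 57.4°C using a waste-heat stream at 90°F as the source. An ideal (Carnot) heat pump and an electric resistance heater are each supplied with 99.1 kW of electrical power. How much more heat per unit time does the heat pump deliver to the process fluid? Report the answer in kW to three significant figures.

1200 kW

In absolute terms T_C = 305.37 K and T_H = 330.55 K, so ΔT = 25.18 K.
COP_Carnot = T_H/ΔT = 330.55/25.18 = 13.13.
The heat pump delivers Q̇_H = COP × Ẇ = 1301 kW; the resistance heater delivers Ẇ = 99.10 kW.
Extra = (COP − 1)·Ẇ = 1202 kW.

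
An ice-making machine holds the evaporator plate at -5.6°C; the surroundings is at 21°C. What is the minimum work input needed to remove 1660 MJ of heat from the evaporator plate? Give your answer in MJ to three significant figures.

165 MJ

In absolute terms T_C = 267.55 K and T_H = 294.15 K, so ΔT = 26.60 K.
The reversible limit is COP_R = T_C/ΔT = 10.06, so W_min = Q_C/COP = Q_C·ΔT/T_C.
W_min = 1660 × 26.60/267.55 = 165.0 MJ.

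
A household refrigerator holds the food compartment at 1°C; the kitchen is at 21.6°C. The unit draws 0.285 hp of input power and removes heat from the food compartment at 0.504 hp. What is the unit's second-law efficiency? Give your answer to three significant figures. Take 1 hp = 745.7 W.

COP_actual = Q̇_C/Ẇ = 0.5040/0.2850 = 1.768.
In absolute terms T_C = 274.15 K and T_H = 294.75 K, so ΔT = 20.60 K.
COP_Carnot = T_C/ΔT = 274.15/20.60 = 13.31.
η_II = COP_actual/COP_Carnot = 1.768/13.31 = 0.1329.

0.133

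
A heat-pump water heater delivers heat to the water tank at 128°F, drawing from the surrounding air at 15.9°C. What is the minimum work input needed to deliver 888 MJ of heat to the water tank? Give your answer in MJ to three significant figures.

In absolute terms T_C = 289.05 K and T_H = 326.48 K, so ΔT = 37.43 K.
The reversible limit is COP_HP = T_H/ΔT = 8.722, so W_min = Q_H/COP = Q_H·ΔT/T_H.
W_min = 888.0 × 37.43/326.48 = 101.8 MJ.

102 MJ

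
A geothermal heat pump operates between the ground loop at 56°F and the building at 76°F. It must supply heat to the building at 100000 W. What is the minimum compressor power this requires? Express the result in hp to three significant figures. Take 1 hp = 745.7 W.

In absolute terms T_C = 286.48 K and T_H = 297.59 K, so ΔT = 11.11 K.
COP_Carnot = T_H/ΔT = 297.59/11.11 = 26.78.
Ẇ_min = Q̇/COP_Carnot = 100000/26.78 = 3734 W = 5.007 hp.

5.01 hp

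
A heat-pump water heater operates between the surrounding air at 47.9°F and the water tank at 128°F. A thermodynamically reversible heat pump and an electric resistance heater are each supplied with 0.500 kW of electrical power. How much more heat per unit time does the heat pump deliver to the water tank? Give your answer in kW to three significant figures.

In absolute terms T_C = 281.98 K and T_H = 326.48 K, so ΔT = 44.50 K.
COP_Carnot = T_H/ΔT = 326.48/44.50 = 7.337.
The heat pump delivers Q̇_H = COP × Ẇ = 3.668 kW; the resistance heater delivers Ẇ = 0.5000 kW.
Extra = (COP − 1)·Ẇ = 3.168 kW.

3.17 kW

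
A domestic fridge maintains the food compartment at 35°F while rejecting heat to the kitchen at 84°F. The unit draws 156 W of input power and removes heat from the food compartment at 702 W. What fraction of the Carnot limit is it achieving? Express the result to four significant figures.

COP_actual = Q̇_C/Ẇ = 702.0/156.0 = 4.500.
In absolute terms T_C = 274.82 K and T_H = 302.04 K, so ΔT = 27.22 K.
COP_Carnot = T_C/ΔT = 274.82/27.22 = 10.10.
η_II = COP_actual/COP_Carnot = 4.500/10.10 = 0.4458.

0.4458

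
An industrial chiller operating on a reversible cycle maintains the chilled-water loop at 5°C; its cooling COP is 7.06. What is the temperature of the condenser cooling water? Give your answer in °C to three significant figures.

44.4 °C

COP_R = T_C/(T_H − T_C) gives T_H − T_C = T_C/COP.
With T_C = 278.15 K, T_H = 278.15 × (1 + 1/7.06) = 317.55 K.
Converting, 317.55 K = 44.40°C.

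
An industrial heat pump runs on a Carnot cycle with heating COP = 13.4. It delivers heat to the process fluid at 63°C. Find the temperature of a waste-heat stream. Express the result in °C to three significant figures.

COP_HP = T_H/(T_H − T_C) gives T_H − T_C = T_H/COP.
With T_H = 336.15 K, T_C = 336.15 × (1 − 1/13.4) = 311.06 K.
Converting, 311.06 K = 37.91°C.

37.9 °C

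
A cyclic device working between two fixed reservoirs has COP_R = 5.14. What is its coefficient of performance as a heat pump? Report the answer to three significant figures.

6.14

The first law on one cycle gives Q_H = Q_C + W, so Q_H/W = Q_C/W + 1.
COP_HP = COP_R + 1 = 5.14 + 1 = 6.14.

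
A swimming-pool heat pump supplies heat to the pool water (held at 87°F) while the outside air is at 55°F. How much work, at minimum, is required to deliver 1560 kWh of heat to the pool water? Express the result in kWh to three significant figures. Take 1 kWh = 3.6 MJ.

In absolute terms T_C = 285.93 K and T_H = 303.71 K, so ΔT = 17.78 K.
The reversible limit is COP_HP = T_H/ΔT = 17.08, so W_min = Q_H/COP = Q_H·ΔT/T_H.
W_min = 1560 × 17.78/303.71 = 91.32 kWh.

91.3 kWh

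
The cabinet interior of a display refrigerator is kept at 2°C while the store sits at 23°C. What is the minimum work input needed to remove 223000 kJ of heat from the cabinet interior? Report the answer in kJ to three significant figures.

17000 kJ

In absolute terms T_C = 275.15 K and T_H = 296.15 K, so ΔT = 21.00 K.
The reversible limit is COP_R = T_C/ΔT = 13.10, so W_min = Q_C/COP = Q_C·ΔT/T_C.
W_min = 223000 × 21.00/275.15 = 17020 kJ.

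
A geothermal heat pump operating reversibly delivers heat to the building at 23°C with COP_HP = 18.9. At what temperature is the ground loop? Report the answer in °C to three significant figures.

7.33 °C

COP_HP = T_H/(T_H − T_C) gives T_H − T_C = T_H/COP.
With T_H = 296.15 K, T_C = 296.15 × (1 − 1/18.9) = 280.48 K.
Converting, 280.48 K = 7.33°C.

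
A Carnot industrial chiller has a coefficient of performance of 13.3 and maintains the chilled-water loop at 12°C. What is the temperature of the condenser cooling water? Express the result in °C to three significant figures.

33.4 °C

COP_R = T_C/(T_H − T_C) gives T_H − T_C = T_C/COP.
With T_C = 285.15 K, T_H = 285.15 × (1 + 1/13.3) = 306.59 K.
Converting, 306.59 K = 33.44°C.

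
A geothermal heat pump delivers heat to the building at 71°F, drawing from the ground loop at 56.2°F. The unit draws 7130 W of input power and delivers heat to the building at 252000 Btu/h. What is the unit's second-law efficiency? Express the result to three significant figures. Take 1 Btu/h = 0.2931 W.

Converting, Q̇_H = 252000 Btu/h = 73860 W, so COP_actual = Q̇_H/Ẇ = 73860/7130 = 10.36.
In absolute terms T_C = 286.59 K and T_H = 294.82 K, so ΔT = 8.222 K.
COP_Carnot = T_H/ΔT = 294.82/8.222 = 35.86.
η_II = COP_actual/COP_Carnot = 10.36/35.86 = 0.2889.

0.289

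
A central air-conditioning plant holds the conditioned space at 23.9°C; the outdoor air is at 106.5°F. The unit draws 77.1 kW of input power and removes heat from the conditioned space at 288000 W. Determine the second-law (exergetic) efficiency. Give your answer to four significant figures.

0.2199

Converting, Q̇_C = 288000 W = 288.0 kW, so COP_actual = Q̇_C/Ẇ = 288.0/77.10 = 3.735.
In absolute terms T_C = 297.05 K and T_H = 314.54 K, so ΔT = 17.49 K.
COP_Carnot = T_C/ΔT = 297.05/17.49 = 16.99.
η_II = COP_actual/COP_Carnot = 3.735/16.99 = 0.2199.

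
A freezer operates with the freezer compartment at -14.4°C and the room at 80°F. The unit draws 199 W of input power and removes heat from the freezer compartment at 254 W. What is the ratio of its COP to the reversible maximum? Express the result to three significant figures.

0.203

COP_actual = Q̇_C/Ẇ = 254.0/199.0 = 1.276.
In absolute terms T_C = 258.75 K and T_H = 299.82 K, so ΔT = 41.07 K.
COP_Carnot = T_C/ΔT = 258.75/41.07 = 6.301.
η_II = COP_actual/COP_Carnot = 1.276/6.301 = 0.2026.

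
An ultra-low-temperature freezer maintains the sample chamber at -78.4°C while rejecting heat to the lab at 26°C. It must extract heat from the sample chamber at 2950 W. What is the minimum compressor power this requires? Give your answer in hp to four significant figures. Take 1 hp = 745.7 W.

In absolute terms T_C = 194.75 K and T_H = 299.15 K, so ΔT = 104.4 K.
COP_Carnot = T_C/ΔT = 194.75/104.4 = 1.865.
Ẇ_min = Q̇/COP_Carnot = 2950/1.865 = 1581 W = 2.121 hp.

2.121 hp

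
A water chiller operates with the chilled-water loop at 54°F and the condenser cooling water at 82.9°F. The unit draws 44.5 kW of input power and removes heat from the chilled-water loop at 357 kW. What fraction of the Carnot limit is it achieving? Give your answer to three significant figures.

0.451

COP_actual = Q̇_C/Ẇ = 357.0/44.50 = 8.022.
In absolute terms T_C = 285.37 K and T_H = 301.43 K, so ΔT = 16.06 K.
COP_Carnot = T_C/ΔT = 285.37/16.06 = 17.77.
η_II = COP_actual/COP_Carnot = 8.022/17.77 = 0.4514.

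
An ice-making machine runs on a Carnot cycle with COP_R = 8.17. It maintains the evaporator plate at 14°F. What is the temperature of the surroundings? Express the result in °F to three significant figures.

COP_R = T_C/(T_H − T_C) gives T_H − T_C = T_C/COP.
With T_C = 263.15 K, T_H = 263.15 × (1 + 1/8.17) = 295.36 K.
Converting, 295.36 K = 71.98°F.

72.0 °F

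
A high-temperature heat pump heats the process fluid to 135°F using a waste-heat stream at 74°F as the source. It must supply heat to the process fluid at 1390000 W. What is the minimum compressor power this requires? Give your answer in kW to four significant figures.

In absolute terms T_C = 296.48 K and T_H = 330.37 K, so ΔT = 33.89 K.
COP_Carnot = T_H/ΔT = 330.37/33.89 = 9.749.
Ẇ_min = Q̇/COP_Carnot = 1390000/9.749 = 142600 W = 142.6 kW.

142.6 kW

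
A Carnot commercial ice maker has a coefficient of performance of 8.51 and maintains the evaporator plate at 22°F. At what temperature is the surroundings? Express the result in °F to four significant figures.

78.60 °F

COP_R = T_C/(T_H − T_C) gives T_H − T_C = T_C/COP.
With T_C = 267.59 K, T_H = 267.59 × (1 + 1/8.51) = 299.04 K.
Converting, 299.04 K = 78.60°F.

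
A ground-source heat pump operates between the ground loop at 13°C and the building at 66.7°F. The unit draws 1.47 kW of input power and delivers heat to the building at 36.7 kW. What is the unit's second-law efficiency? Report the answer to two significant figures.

0.54

COP_actual = Q̇_H/Ẇ = 36.70/1.470 = 24.97.
In absolute terms T_C = 286.15 K and T_H = 292.43 K, so ΔT = 6.278 K.
COP_Carnot = T_H/ΔT = 292.43/6.278 = 46.58.
η_II = COP_actual/COP_Carnot = 24.97/46.58 = 0.5360.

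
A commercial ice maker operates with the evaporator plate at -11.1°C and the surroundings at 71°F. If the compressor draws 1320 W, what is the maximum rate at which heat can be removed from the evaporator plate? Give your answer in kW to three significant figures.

In absolute terms T_C = 262.05 K and T_H = 294.82 K, so ΔT = 32.77 K.
COP_Carnot = T_C/ΔT = 262.05/32.77 = 7.997.
Q̇_max = COP_Carnot × Ẇ = 7.997 × 1320 W = 10560 W = 10.56 kW.

10.6 kW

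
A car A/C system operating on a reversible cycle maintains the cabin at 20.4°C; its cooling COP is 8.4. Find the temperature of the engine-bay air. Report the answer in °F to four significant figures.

COP_R = T_C/(T_H − T_C) gives T_H − T_C = T_C/COP.
With T_C = 293.55 K, T_H = 293.55 × (1 + 1/8.4) = 328.50 K.
Converting, 328.50 K = 131.62°F.

131.6 °F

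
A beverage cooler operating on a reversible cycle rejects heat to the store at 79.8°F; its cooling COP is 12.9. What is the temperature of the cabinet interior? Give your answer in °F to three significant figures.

41.0 °F

For a Carnot refrigerator COP_R = T_C/(T_H − T_C), so T_C = COP·T_H/(1 + COP).
With T_H = 299.71 K, T_C = 12.9 × 299.71/13.90 = 278.14 K.
Converting, 278.14 K = 40.99°F.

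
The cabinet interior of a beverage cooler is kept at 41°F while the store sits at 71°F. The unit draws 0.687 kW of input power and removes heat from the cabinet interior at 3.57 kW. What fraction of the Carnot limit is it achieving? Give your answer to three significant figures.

COP_actual = Q̇_C/Ẇ = 3.570/0.6870 = 5.197.
In absolute terms T_C = 278.15 K and T_H = 294.82 K, so ΔT = 16.67 K.
COP_Carnot = T_C/ΔT = 278.15/16.67 = 16.69.
η_II = COP_actual/COP_Carnot = 5.197/16.69 = 0.3114.

0.311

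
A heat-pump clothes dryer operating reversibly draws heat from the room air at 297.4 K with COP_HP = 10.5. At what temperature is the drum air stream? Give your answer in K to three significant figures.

329 K

COP_HP = T_H/(T_H − T_C) rearranges to T_H = COP·T_C/(COP − 1).
With T_C = 297.40 K, T_H = 10.5 × 297.40/9.500 = 328.71 K.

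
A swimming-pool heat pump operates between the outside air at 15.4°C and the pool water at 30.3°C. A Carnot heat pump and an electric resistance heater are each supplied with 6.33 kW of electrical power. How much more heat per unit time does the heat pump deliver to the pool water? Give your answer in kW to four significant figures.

122.6 kW

In absolute terms T_C = 288.55 K and T_H = 303.45 K, so ΔT = 14.90 K.
COP_Carnot = T_H/ΔT = 303.45/14.90 = 20.37.
The heat pump delivers Q̇_H = COP × Ẇ = 128.9 kW; the resistance heater delivers Ẇ = 6.330 kW.
Extra = (COP − 1)·Ẇ = 122.6 kW.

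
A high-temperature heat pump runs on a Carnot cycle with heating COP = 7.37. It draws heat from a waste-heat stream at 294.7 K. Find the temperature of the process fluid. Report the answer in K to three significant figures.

341 K

COP_HP = T_H/(T_H − T_C) rearranges to T_H = COP·T_C/(COP − 1).
With T_C = 294.70 K, T_H = 7.37 × 294.70/6.370 = 340.96 K.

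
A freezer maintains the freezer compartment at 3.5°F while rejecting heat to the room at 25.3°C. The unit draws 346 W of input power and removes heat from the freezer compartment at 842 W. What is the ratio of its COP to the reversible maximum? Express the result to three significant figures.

COP_actual = Q̇_C/Ẇ = 842.0/346.0 = 2.434.
In absolute terms T_C = 257.32 K and T_H = 298.45 K, so ΔT = 41.13 K.
COP_Carnot = T_C/ΔT = 257.32/41.13 = 6.256.
η_II = COP_actual/COP_Carnot = 2.434/6.256 = 0.3890.

0.389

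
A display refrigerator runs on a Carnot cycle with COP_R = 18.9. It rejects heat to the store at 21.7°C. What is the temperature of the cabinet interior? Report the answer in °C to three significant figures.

6.88 °C

For a Carnot refrigerator COP_R = T_C/(T_H − T_C), so T_C = COP·T_H/(1 + COP).
With T_H = 294.85 K, T_C = 18.9 × 294.85/19.90 = 280.03 K.
Converting, 280.03 K = 6.88°C.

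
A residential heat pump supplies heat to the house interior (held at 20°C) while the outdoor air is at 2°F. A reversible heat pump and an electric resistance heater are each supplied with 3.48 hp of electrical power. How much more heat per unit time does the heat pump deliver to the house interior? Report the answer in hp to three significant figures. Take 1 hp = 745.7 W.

In absolute terms T_C = 256.48 K and T_H = 293.15 K, so ΔT = 36.67 K.
COP_Carnot = T_H/ΔT = 293.15/36.67 = 7.995.
The heat pump delivers Q̇_H = COP × Ẇ = 27.82 hp; the resistance heater delivers Ẇ = 3.480 hp.
Extra = (COP − 1)·Ẇ = 24.34 hp.

24.3 hp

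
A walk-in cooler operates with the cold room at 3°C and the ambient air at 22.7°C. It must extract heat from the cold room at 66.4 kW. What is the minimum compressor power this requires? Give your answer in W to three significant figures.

In absolute terms T_C = 276.15 K and T_H = 295.85 K, so ΔT = 19.70 K.
COP_Carnot = T_C/ΔT = 276.15/19.70 = 14.02.
Ẇ_min = Q̇/COP_Carnot = 66.40/14.02 = 4.737 kW = 4737 W.

4740 W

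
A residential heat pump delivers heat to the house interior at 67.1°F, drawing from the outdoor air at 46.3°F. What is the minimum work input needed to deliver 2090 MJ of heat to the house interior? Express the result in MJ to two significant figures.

In absolute terms T_C = 281.09 K and T_H = 292.65 K, so ΔT = 11.56 K.
The reversible limit is COP_HP = T_H/ΔT = 25.33, so W_min = Q_H/COP = Q_H·ΔT/T_H.
W_min = 2090 × 11.56/292.65 = 82.53 MJ.

83 MJ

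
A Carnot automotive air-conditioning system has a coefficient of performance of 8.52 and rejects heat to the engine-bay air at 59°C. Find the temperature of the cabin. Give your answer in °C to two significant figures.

24 °C

For a Carnot refrigerator COP_R = T_C/(T_H − T_C), so T_C = COP·T_H/(1 + COP).
With T_H = 332.15 K, T_C = 8.52 × 332.15/9.520 = 297.26 K.
Converting, 297.26 K = 24.11°C.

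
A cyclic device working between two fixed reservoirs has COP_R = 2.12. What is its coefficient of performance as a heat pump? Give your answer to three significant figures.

3.12

The first law on one cycle gives Q_H = Q_C + W, so Q_H/W = Q_C/W + 1.
COP_HP = COP_R + 1 = 2.12 + 1 = 3.12.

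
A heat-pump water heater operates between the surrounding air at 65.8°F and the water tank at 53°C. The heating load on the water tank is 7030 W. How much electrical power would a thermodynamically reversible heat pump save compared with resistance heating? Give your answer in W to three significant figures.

6290 W

In absolute terms T_C = 291.93 K and T_H = 326.15 K, so ΔT = 34.22 K.
COP_Carnot = T_H/ΔT = 326.15/34.22 = 9.530.
Resistance heating needs Ẇ_res = Q̇_H = 7030 W; the reversible heat pump needs only Ẇ_hp = Q̇_H/COP = 737.6 W.
Saving = 7030 − 737.6 = 6292 W.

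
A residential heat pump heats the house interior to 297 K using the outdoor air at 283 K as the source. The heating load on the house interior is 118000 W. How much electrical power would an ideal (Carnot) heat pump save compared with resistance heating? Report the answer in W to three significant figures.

112000 W

The reservoir spacing is ΔT = 297 − 283 = 14.00 K.
COP_Carnot = T_H/ΔT = 297.00/14.00 = 21.21.
Resistance heating needs Ẇ_res = Q̇_H = 118000 W; the reversible heat pump needs only Ẇ_hp = Q̇_H/COP = 5562 W.
Saving = 118000 − 5562 = 112400 W.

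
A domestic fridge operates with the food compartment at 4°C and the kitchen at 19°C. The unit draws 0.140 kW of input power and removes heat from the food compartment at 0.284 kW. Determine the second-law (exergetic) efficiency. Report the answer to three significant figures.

0.110

COP_actual = Q̇_C/Ẇ = 0.2840/0.1400 = 2.029.
In absolute terms T_C = 277.15 K and T_H = 292.15 K, so ΔT = 15.00 K.
COP_Carnot = T_C/ΔT = 277.15/15.00 = 18.48.
η_II = COP_actual/COP_Carnot = 2.029/18.48 = 0.1098.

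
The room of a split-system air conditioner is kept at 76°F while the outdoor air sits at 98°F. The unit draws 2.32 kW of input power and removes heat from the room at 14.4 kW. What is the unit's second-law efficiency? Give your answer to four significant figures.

0.2549

COP_actual = Q̇_C/Ẇ = 14.40/2.320 = 6.207.
In absolute terms T_C = 297.59 K and T_H = 309.82 K, so ΔT = 12.22 K.
COP_Carnot = T_C/ΔT = 297.59/12.22 = 24.35.
η_II = COP_actual/COP_Carnot = 6.207/24.35 = 0.2549.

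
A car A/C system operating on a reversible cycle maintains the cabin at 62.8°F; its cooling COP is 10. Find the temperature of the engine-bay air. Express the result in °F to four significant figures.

COP_R = T_C/(T_H − T_C) gives T_H − T_C = T_C/COP.
With T_C = 290.26 K, T_H = 290.26 × (1 + 1/10) = 319.29 K.
Converting, 319.29 K = 115.05°F.

115.0 °F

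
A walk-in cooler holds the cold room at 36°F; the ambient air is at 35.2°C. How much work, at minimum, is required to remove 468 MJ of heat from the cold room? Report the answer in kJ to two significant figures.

In absolute terms T_C = 275.37 K and T_H = 308.35 K, so ΔT = 32.98 K.
The reversible limit is COP_R = T_C/ΔT = 8.350, so W_min = Q_C/COP = Q_C·ΔT/T_C.
W_min = 468.0 × 32.98/275.37 = 56.05 MJ = 56050 kJ.

56000 kJ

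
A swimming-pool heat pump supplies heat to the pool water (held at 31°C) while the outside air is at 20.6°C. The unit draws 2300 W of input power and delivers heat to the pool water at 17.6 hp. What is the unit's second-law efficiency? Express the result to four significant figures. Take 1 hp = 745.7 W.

0.1951

Converting, Q̇_H = 17.60 hp = 13120 W, so COP_actual = Q̇_H/Ẇ = 13120/2300 = 5.706.
In absolute terms T_C = 293.75 K and T_H = 304.15 K, so ΔT = 10.40 K.
COP_Carnot = T_H/ΔT = 304.15/10.40 = 29.25.
η_II = COP_actual/COP_Carnot = 5.706/29.25 = 0.1951.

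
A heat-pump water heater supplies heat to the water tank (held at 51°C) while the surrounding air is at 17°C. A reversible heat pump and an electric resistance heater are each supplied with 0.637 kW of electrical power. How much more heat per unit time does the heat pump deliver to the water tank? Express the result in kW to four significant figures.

In absolute terms T_C = 290.15 K and T_H = 324.15 K, so ΔT = 34.00 K.
COP_Carnot = T_H/ΔT = 324.15/34.00 = 9.534.
The heat pump delivers Q̇_H = COP × Ẇ = 6.073 kW; the resistance heater delivers Ẇ = 0.6370 kW.
Extra = (COP − 1)·Ẇ = 5.436 kW.

5.436 kW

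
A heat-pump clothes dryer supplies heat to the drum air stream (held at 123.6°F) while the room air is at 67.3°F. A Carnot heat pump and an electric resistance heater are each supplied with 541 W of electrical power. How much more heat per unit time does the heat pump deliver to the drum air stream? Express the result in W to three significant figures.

5060 W

In absolute terms T_C = 292.76 K and T_H = 324.04 K, so ΔT = 31.28 K.
COP_Carnot = T_H/ΔT = 324.04/31.28 = 10.36.
The heat pump delivers Q̇_H = COP × Ẇ = 5605 W; the resistance heater delivers Ẇ = 541.0 W.
Extra = (COP − 1)·Ẇ = 5064 W.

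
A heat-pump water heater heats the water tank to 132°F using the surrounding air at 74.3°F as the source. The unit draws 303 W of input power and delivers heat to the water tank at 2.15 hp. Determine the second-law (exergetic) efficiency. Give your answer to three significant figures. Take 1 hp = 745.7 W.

Converting, Q̇_H = 2.150 hp = 1603 W, so COP_actual = Q̇_H/Ẇ = 1603/303.0 = 5.291.
In absolute terms T_C = 296.65 K and T_H = 328.71 K, so ΔT = 32.06 K.
COP_Carnot = T_H/ΔT = 328.71/32.06 = 10.25.
η_II = COP_actual/COP_Carnot = 5.291/10.25 = 0.5160.

0.516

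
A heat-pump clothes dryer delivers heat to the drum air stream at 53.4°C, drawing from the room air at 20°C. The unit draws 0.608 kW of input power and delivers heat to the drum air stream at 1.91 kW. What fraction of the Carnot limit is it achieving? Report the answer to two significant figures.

0.32

COP_actual = Q̇_H/Ẇ = 1.910/0.6080 = 3.141.
In absolute terms T_C = 293.15 K and T_H = 326.55 K, so ΔT = 33.40 K.
COP_Carnot = T_H/ΔT = 326.55/33.40 = 9.777.
η_II = COP_actual/COP_Carnot = 3.141/9.777 = 0.3213.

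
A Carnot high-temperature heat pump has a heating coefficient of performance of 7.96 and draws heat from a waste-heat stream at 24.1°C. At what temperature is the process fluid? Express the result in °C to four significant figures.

66.81 °C

COP_HP = T_H/(T_H − T_C) rearranges to T_H = COP·T_C/(COP − 1).
With T_C = 297.25 K, T_H = 7.96 × 297.25/6.960 = 339.96 K.
Converting, 339.96 K = 66.81°C.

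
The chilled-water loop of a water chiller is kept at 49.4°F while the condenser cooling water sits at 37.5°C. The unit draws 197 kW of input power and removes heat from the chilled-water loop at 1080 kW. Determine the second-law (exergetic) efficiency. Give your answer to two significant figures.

0.54

COP_actual = Q̇_C/Ẇ = 1080/197.0 = 5.482.
In absolute terms T_C = 282.82 K and T_H = 310.65 K, so ΔT = 27.83 K.
COP_Carnot = T_C/ΔT = 282.82/27.83 = 10.16.
η_II = COP_actual/COP_Carnot = 5.482/10.16 = 0.5395.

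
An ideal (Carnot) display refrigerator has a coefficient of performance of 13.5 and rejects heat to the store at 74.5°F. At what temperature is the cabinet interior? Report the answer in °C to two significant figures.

For a Carnot refrigerator COP_R = T_C/(T_H − T_C), so T_C = COP·T_H/(1 + COP).
With T_H = 296.76 K, T_C = 13.5 × 296.76/14.50 = 276.29 K.
Converting, 276.29 K = 3.14°C.

3.1 °C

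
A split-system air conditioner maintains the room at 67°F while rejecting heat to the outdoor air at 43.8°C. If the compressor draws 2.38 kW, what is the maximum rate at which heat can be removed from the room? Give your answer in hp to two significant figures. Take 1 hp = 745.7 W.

38 hp

In absolute terms T_C = 292.59 K and T_H = 316.95 K, so ΔT = 24.36 K.
COP_Carnot = T_C/ΔT = 292.59/24.36 = 12.01.
Q̇_max = COP_Carnot × Ẇ = 12.01 × 2.380 kW = 28.59 kW = 38.34 hp.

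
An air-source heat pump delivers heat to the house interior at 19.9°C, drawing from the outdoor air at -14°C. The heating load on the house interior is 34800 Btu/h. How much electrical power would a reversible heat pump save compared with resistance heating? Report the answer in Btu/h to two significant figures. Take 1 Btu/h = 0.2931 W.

31000 Btu/h

In absolute terms T_C = 259.15 K and T_H = 293.05 K, so ΔT = 33.90 K.
COP_Carnot = T_H/ΔT = 293.05/33.90 = 8.645.
Resistance heating needs Ẇ_res = Q̇_H = 34800 Btu/h; the reversible heat pump needs only Ẇ_hp = Q̇_H/COP = 4026 Btu/h.
Saving = 34800 − 4026 = 30770 Btu/h.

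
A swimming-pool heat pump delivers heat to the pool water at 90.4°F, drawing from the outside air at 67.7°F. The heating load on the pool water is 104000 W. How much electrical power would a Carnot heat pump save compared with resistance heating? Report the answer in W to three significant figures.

In absolute terms T_C = 292.98 K and T_H = 305.59 K, so ΔT = 12.61 K.
COP_Carnot = T_H/ΔT = 305.59/12.61 = 24.23.
Resistance heating needs Ẇ_res = Q̇_H = 104000 W; the reversible heat pump needs only Ẇ_hp = Q̇_H/COP = 4292 W.
Saving = 104000 − 4292 = 99710 W.

99700 W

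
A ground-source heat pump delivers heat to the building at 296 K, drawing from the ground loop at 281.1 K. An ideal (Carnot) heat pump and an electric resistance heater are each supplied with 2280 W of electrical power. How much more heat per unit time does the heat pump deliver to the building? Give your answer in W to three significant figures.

The reservoir spacing is ΔT = 296 − 281.1 = 14.90 K.
COP_Carnot = T_H/ΔT = 296.00/14.90 = 19.87.
The heat pump delivers Q̇_H = COP × Ẇ = 45290 W; the resistance heater delivers Ẇ = 2280 W.
Extra = (COP − 1)·Ẇ = 43010 W.

43000 W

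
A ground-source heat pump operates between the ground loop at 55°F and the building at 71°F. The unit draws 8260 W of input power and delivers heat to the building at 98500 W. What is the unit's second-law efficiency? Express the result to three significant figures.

COP_actual = Q̇_H/Ẇ = 98500/8260 = 11.92.
In absolute terms T_C = 285.93 K and T_H = 294.82 K, so ΔT = 8.889 K.
COP_Carnot = T_H/ΔT = 294.82/8.889 = 33.17.
η_II = COP_actual/COP_Carnot = 11.92/33.17 = 0.3595.

0.360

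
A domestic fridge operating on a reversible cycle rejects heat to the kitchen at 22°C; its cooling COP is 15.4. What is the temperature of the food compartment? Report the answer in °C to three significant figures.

4.00 °C

For a Carnot refrigerator COP_R = T_C/(T_H − T_C), so T_C = COP·T_H/(1 + COP).
With T_H = 295.15 K, T_C = 15.4 × 295.15/16.40 = 277.15 K.
Converting, 277.15 K = 4.00°C.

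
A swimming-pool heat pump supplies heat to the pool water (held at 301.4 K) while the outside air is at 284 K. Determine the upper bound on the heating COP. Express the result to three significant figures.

The reservoir spacing is ΔT = 301.4 − 284 = 17.40 K.
For a reversible cycle, COP_Carnot = T_H/ΔT = 301.40/17.40 = 17.32.

17.3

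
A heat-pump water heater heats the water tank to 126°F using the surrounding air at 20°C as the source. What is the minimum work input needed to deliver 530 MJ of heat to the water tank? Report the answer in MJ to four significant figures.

In absolute terms T_C = 293.15 K and T_H = 325.37 K, so ΔT = 32.22 K.
The reversible limit is COP_HP = T_H/ΔT = 10.10, so W_min = Q_H/COP = Q_H·ΔT/T_H.
W_min = 530.0 × 32.22/325.37 = 52.49 MJ.

52.49 MJ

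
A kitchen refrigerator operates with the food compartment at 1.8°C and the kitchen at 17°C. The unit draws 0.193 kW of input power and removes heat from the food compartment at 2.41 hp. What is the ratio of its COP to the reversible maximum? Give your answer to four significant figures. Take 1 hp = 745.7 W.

0.5148

Converting, Q̇_C = 2.410 hp = 1.797 kW, so COP_actual = Q̇_C/Ẇ = 1.797/0.1930 = 9.312.
In absolute terms T_C = 274.95 K and T_H = 290.15 K, so ΔT = 15.20 K.
COP_Carnot = T_C/ΔT = 274.95/15.20 = 18.09.
η_II = COP_actual/COP_Carnot = 9.312/18.09 = 0.5148.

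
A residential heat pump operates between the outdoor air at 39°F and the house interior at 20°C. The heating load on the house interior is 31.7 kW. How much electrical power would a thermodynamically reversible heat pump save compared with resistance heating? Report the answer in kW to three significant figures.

In absolute terms T_C = 277.04 K and T_H = 293.15 K, so ΔT = 16.11 K.
COP_Carnot = T_H/ΔT = 293.15/16.11 = 18.20.
Resistance heating needs Ẇ_res = Q̇_H = 31.70 kW; the reversible heat pump needs only Ẇ_hp = Q̇_H/COP = 1.742 kW.
Saving = 31.70 − 1.742 = 29.96 kW.

30.0 kW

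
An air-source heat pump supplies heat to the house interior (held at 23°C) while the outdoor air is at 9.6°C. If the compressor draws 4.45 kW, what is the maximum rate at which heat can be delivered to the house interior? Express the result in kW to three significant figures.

98.3 kW

In absolute terms T_C = 282.75 K and T_H = 296.15 K, so ΔT = 13.40 K.
COP_Carnot = T_H/ΔT = 296.15/13.40 = 22.10.
Q̇_max = COP_Carnot × Ẇ = 22.10 × 4.450 kW = 98.35 kW.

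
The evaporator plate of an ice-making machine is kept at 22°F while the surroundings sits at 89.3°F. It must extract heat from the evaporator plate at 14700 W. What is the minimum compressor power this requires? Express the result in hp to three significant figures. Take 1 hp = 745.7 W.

2.75 hp

In absolute terms T_C = 267.59 K and T_H = 304.98 K, so ΔT = 37.39 K.
COP_Carnot = T_C/ΔT = 267.59/37.39 = 7.157.
Ẇ_min = Q̇/COP_Carnot = 14700/7.157 = 2054 W = 2.754 hp.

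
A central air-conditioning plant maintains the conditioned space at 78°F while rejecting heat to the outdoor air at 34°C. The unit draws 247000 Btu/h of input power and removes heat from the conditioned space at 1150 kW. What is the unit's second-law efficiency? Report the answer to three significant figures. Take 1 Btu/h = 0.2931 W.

Converting, Q̇_C = 1150 kW = 3924000 Btu/h, so COP_actual = Q̇_C/Ẇ = 3924000/247000 = 15.88.
In absolute terms T_C = 298.71 K and T_H = 307.15 K, so ΔT = 8.444 K.
COP_Carnot = T_C/ΔT = 298.71/8.444 = 35.37.
η_II = COP_actual/COP_Carnot = 15.88/35.37 = 0.4491.

0.449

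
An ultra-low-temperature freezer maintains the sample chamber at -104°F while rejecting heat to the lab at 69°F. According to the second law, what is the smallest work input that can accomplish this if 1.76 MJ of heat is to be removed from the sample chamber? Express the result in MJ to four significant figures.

In absolute terms T_C = 197.59 K and T_H = 293.71 K, so ΔT = 96.11 K.
The reversible limit is COP_R = T_C/ΔT = 2.056, so W_min = Q_C/COP = Q_C·ΔT/T_C.
W_min = 1.760 × 96.11/197.59 = 0.8561 MJ.

0.8561 MJ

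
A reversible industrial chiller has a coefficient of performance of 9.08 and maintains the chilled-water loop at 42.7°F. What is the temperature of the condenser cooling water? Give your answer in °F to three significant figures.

COP_R = T_C/(T_H − T_C) gives T_H − T_C = T_C/COP.
With T_C = 279.09 K, T_H = 279.09 × (1 + 1/9.08) = 309.83 K.
Converting, 309.83 K = 98.03°F.

98.0 °F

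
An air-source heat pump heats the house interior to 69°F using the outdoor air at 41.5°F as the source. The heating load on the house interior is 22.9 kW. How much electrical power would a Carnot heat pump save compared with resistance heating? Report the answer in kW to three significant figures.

In absolute terms T_C = 278.43 K and T_H = 293.71 K, so ΔT = 15.28 K.
COP_Carnot = T_H/ΔT = 293.71/15.28 = 19.22.
Resistance heating needs Ẇ_res = Q̇_H = 22.90 kW; the reversible heat pump needs only Ẇ_hp = Q̇_H/COP = 1.191 kW.
Saving = 22.90 − 1.191 = 21.71 kW.

21.7 kW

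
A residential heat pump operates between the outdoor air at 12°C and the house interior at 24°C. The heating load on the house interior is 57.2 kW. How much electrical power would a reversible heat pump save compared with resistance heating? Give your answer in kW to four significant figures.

54.89 kW

In absolute terms T_C = 285.15 K and T_H = 297.15 K, so ΔT = 12.00 K.
COP_Carnot = T_H/ΔT = 297.15/12.00 = 24.76.
Resistance heating needs Ẇ_res = Q̇_H = 57.20 kW; the reversible heat pump needs only Ẇ_hp = Q̇_H/COP = 2.310 kW.
Saving = 57.20 − 2.310 = 54.89 kW.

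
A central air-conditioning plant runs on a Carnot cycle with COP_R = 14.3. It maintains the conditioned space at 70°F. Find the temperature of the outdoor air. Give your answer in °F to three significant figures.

107 °F

COP_R = T_C/(T_H − T_C) gives T_H − T_C = T_C/COP.
With T_C = 294.26 K, T_H = 294.26 × (1 + 1/14.3) = 314.84 K.
Converting, 314.84 K = 107.04°F.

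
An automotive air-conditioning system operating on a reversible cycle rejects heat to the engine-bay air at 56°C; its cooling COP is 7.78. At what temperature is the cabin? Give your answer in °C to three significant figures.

For a Carnot refrigerator COP_R = T_C/(T_H − T_C), so T_C = COP·T_H/(1 + COP).
With T_H = 329.15 K, T_C = 7.78 × 329.15/8.780 = 291.66 K.
Converting, 291.66 K = 18.51°C.

18.5 °C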